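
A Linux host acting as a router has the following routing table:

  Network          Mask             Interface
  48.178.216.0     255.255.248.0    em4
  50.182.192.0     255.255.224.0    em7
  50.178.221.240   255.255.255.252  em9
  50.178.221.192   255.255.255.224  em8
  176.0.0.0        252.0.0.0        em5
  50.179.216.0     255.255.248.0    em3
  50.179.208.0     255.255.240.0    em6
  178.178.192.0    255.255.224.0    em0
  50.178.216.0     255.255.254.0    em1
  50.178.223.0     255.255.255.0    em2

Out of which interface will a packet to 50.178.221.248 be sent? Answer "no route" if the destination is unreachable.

No entry's prefix contains 50.178.221.248; there is no default route.

no route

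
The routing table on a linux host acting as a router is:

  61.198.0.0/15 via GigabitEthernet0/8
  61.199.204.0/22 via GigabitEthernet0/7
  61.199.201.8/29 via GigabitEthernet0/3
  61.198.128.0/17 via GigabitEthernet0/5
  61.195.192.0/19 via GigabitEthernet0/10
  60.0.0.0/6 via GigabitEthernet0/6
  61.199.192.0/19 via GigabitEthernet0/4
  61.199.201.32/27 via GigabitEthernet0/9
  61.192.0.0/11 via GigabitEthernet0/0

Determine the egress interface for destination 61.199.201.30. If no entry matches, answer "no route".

Routes whose prefix contains 61.199.201.30:
  60.0.0.0/6 (60.0.0.0 - 63.255.255.255) -> GigabitEthernet0/6
  61.192.0.0/11 (61.192.0.0 - 61.223.255.255) -> GigabitEthernet0/0
  61.198.0.0/15 (61.198.0.0 - 61.199.255.255) -> GigabitEthernet0/8
  61.199.192.0/19 (61.199.192.0 - 61.199.223.255) -> GigabitEthernet0/4
More-specific entries that do NOT match:
  61.199.201.8/29 (61.199.201.8 - 61.199.201.15) does not contain 61.199.201.30
  61.199.201.32/27 (61.199.201.32 - 61.199.201.63) does not contain 61.199.201.30
  61.199.204.0/22 (61.199.204.0 - 61.199.207.255) does not contain 61.199.201.30
Longest matching prefix is /19 -> interface GigabitEthernet0/4.

GigabitEthernet0/4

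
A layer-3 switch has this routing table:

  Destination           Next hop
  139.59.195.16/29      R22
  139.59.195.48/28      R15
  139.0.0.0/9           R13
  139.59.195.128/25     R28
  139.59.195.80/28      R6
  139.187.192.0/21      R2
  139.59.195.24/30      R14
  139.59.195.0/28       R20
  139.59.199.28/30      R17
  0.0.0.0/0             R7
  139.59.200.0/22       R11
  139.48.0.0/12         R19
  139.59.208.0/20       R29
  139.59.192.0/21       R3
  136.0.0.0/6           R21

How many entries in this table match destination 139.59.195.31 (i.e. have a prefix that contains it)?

Prefixes containing 139.59.195.31:
  0.0.0.0/0 (default, matches everything)
  136.0.0.0/6 (136.0.0.0 - 139.255.255.255)
  139.0.0.0/9 (139.0.0.0 - 139.127.255.255)
  139.48.0.0/12 (139.48.0.0 - 139.63.255.255)
  139.59.192.0/21 (139.59.192.0 - 139.59.199.255)
Total matching entries: 5.

5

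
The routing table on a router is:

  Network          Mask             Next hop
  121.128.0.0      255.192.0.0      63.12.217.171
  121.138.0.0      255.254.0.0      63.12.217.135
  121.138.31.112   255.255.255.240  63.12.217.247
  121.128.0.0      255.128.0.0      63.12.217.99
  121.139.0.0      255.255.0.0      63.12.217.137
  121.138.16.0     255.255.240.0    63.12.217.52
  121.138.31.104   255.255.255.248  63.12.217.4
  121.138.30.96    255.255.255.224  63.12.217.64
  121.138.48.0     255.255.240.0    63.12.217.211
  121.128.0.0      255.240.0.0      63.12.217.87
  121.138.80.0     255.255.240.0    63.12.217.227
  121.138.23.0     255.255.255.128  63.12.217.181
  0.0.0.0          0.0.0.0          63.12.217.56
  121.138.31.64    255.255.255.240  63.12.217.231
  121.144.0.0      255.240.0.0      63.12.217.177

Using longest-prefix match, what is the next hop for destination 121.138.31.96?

Routes whose prefix contains 121.138.31.96:
  0.0.0.0/0 (default, matches everything) -> 63.12.217.56
  121.128.0.0/9 (121.128.0.0 - 121.255.255.255) -> 63.12.217.99
  121.128.0.0/10 (121.128.0.0 - 121.191.255.255) -> 63.12.217.171
  121.128.0.0/12 (121.128.0.0 - 121.143.255.255) -> 63.12.217.87
  121.138.0.0/15 (121.138.0.0 - 121.139.255.255) -> 63.12.217.135
  121.138.16.0/20 (121.138.16.0 - 121.138.31.255) -> 63.12.217.52
More-specific entries that do NOT match:
  121.138.31.104/29 (121.138.31.104 - 121.138.31.111) does not contain 121.138.31.96
  121.138.31.112/28 (121.138.31.112 - 121.138.31.127) does not contain 121.138.31.96
  121.138.31.64/28 (121.138.31.64 - 121.138.31.79) does not contain 121.138.31.96
  121.138.30.96/27 (121.138.30.96 - 121.138.30.127) does not contain 121.138.31.96
  121.138.23.0/25 (121.138.23.0 - 121.138.23.127) does not contain 121.138.31.96
Longest matching prefix is /20 -> next hop 63.12.217.52.

63.12.217.52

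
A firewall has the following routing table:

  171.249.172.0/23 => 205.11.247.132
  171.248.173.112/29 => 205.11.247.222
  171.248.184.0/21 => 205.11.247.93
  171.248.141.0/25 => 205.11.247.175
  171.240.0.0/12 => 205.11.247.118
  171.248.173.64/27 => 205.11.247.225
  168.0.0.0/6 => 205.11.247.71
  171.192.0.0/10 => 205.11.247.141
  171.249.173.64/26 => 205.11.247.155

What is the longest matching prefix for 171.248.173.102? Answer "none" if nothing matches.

171.240.0.0/12

Entries matching 171.248.173.102:
  168.0.0.0/6 (168.0.0.0 - 171.255.255.255)
  171.192.0.0/10 (171.192.0.0 - 171.255.255.255)
  171.240.0.0/12 (171.240.0.0 - 171.255.255.255)
Most specific is 171.240.0.0/12.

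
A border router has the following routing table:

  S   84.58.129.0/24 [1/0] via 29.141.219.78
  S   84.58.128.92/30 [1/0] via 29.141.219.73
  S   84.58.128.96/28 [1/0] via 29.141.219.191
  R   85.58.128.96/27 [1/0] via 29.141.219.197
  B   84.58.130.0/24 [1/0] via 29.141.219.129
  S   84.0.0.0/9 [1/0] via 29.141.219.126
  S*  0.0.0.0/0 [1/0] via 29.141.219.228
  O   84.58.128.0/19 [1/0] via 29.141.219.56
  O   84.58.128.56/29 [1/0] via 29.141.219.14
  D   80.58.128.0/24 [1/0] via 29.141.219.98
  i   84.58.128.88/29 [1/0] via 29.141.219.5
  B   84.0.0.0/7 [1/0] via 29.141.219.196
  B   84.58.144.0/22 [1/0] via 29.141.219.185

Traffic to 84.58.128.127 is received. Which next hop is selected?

29.141.219.56

Routes whose prefix contains 84.58.128.127:
  0.0.0.0/0 (default, matches everything) -> 29.141.219.228
  84.0.0.0/7 (84.0.0.0 - 85.255.255.255) -> 29.141.219.196
  84.0.0.0/9 (84.0.0.0 - 84.127.255.255) -> 29.141.219.126
  84.58.128.0/19 (84.58.128.0 - 84.58.159.255) -> 29.141.219.56
More-specific entries that do NOT match:
  84.58.128.92/30 (84.58.128.92 - 84.58.128.95) does not contain 84.58.128.127
  84.58.128.56/29 (84.58.128.56 - 84.58.128.63) does not contain 84.58.128.127
  84.58.128.88/29 (84.58.128.88 - 84.58.128.95) does not contain 84.58.128.127
  84.58.128.96/28 (84.58.128.96 - 84.58.128.111) does not contain 84.58.128.127
  85.58.128.96/27 (85.58.128.96 - 85.58.128.127) does not contain 84.58.128.127
  84.58.129.0/24 (84.58.129.0 - 84.58.129.255) does not contain 84.58.128.127
  84.58.130.0/24 (84.58.130.0 - 84.58.130.255) does not contain 84.58.128.127
  80.58.128.0/24 (80.58.128.0 - 80.58.128.255) does not contain 84.58.128.127
  84.58.144.0/22 (84.58.144.0 - 84.58.147.255) does not contain 84.58.128.127
Longest matching prefix is /19 -> next hop 29.141.219.56.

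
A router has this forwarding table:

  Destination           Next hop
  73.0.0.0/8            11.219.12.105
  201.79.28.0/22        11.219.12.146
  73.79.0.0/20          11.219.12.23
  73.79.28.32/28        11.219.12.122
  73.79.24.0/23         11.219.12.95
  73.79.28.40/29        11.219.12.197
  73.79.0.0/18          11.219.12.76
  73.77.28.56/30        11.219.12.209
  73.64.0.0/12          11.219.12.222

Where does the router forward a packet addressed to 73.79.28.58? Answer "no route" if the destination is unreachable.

11.219.12.76

Routes whose prefix contains 73.79.28.58:
  73.0.0.0/8 (73.0.0.0 - 73.255.255.255) -> 11.219.12.105
  73.64.0.0/12 (73.64.0.0 - 73.79.255.255) -> 11.219.12.222
  73.79.0.0/18 (73.79.0.0 - 73.79.63.255) -> 11.219.12.76
More-specific entries that do NOT match:
  73.77.28.56/30 (73.77.28.56 - 73.77.28.59) does not contain 73.79.28.58
  73.79.28.40/29 (73.79.28.40 - 73.79.28.47) does not contain 73.79.28.58
  73.79.28.32/28 (73.79.28.32 - 73.79.28.47) does not contain 73.79.28.58
  73.79.24.0/23 (73.79.24.0 - 73.79.25.255) does not contain 73.79.28.58
  201.79.28.0/22 (201.79.28.0 - 201.79.31.255) does not contain 73.79.28.58
  73.79.0.0/20 (73.79.0.0 - 73.79.15.255) does not contain 73.79.28.58
Longest matching prefix is /18 -> next hop 11.219.12.76.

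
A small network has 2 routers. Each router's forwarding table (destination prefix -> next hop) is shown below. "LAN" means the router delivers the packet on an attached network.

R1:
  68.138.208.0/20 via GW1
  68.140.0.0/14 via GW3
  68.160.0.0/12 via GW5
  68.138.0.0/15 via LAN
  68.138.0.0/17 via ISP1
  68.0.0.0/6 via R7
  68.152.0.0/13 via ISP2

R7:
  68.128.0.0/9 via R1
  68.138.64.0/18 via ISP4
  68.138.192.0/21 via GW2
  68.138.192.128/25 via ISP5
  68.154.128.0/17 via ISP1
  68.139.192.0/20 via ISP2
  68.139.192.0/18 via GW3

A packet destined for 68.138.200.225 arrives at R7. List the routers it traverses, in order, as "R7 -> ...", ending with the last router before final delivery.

R7 -> R1

At R7: longest match for 68.138.200.225 is 68.128.0.0/9 -> R1
At R1: longest match for 68.138.200.225 is 68.138.0.0/15 -> LAN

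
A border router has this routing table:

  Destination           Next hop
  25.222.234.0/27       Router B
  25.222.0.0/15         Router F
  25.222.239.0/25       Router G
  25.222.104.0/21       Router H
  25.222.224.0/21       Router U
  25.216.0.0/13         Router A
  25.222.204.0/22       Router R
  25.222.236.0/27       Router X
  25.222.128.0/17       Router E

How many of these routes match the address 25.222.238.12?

Prefixes containing 25.222.238.12:
  25.216.0.0/13 (25.216.0.0 - 25.223.255.255)
  25.222.0.0/15 (25.222.0.0 - 25.223.255.255)
  25.222.128.0/17 (25.222.128.0 - 25.222.255.255)
Total matching entries: 3.

3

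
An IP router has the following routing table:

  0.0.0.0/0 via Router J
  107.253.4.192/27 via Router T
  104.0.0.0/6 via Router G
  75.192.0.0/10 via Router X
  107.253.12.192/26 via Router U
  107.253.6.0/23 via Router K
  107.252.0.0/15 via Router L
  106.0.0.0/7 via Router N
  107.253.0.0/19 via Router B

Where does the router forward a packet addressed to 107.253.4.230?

Routes whose prefix contains 107.253.4.230:
  0.0.0.0/0 (default, matches everything) -> Router J
  104.0.0.0/6 (104.0.0.0 - 107.255.255.255) -> Router G
  106.0.0.0/7 (106.0.0.0 - 107.255.255.255) -> Router N
  107.252.0.0/15 (107.252.0.0 - 107.253.255.255) -> Router L
  107.253.0.0/19 (107.253.0.0 - 107.253.31.255) -> Router B
More-specific entries that do NOT match:
  107.253.4.192/27 (107.253.4.192 - 107.253.4.223) does not contain 107.253.4.230
  107.253.12.192/26 (107.253.12.192 - 107.253.12.255) does not contain 107.253.4.230
  107.253.6.0/23 (107.253.6.0 - 107.253.7.255) does not contain 107.253.4.230
Longest matching prefix is /19 -> next hop Router B.

Router B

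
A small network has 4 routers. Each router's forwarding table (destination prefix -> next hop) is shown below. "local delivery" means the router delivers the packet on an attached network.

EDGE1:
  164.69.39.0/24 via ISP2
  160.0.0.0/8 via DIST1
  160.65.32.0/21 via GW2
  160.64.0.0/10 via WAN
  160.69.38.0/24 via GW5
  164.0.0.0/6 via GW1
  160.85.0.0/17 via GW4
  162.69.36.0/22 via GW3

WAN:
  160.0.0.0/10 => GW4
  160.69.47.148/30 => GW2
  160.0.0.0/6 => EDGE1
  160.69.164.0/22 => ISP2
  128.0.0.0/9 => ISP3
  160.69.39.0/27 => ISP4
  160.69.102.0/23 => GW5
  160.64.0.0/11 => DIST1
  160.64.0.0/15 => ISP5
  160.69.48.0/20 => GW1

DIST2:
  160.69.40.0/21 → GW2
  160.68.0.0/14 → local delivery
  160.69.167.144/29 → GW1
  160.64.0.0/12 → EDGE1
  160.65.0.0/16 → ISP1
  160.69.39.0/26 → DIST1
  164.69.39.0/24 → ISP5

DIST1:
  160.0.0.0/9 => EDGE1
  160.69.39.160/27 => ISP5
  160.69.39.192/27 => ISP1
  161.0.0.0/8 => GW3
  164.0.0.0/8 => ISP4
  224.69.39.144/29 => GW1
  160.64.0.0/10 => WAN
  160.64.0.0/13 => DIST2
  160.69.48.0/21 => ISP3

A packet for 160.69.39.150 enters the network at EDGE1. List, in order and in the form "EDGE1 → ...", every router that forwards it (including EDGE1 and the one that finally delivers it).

At EDGE1: longest match for 160.69.39.150 is 160.64.0.0/10 -> WAN
At WAN: longest match for 160.69.39.150 is 160.64.0.0/11 -> DIST1
At DIST1: longest match for 160.69.39.150 is 160.64.0.0/13 -> DIST2
At DIST2: longest match for 160.69.39.150 is 160.68.0.0/14 -> local delivery

EDGE1 → WAN → DIST1 → DIST2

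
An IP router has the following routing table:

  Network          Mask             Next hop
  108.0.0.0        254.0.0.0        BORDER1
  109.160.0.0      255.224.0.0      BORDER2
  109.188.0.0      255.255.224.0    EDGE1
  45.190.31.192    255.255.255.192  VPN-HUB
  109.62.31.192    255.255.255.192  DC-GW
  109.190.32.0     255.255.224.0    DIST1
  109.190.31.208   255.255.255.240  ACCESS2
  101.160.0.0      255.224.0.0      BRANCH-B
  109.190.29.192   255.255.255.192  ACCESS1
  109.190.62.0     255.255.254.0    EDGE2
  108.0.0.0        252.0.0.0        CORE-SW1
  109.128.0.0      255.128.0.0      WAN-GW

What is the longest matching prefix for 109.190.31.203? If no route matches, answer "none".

109.160.0.0/11

Entries matching 109.190.31.203:
  108.0.0.0/6 (108.0.0.0 - 111.255.255.255)
  108.0.0.0/7 (108.0.0.0 - 109.255.255.255)
  109.128.0.0/9 (109.128.0.0 - 109.255.255.255)
  109.160.0.0/11 (109.160.0.0 - 109.191.255.255)
Most specific is 109.160.0.0/11.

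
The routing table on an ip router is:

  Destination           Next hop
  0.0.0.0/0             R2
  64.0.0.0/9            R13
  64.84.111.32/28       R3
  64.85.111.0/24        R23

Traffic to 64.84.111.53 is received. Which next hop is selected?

Routes whose prefix contains 64.84.111.53:
  0.0.0.0/0 (default, matches everything) -> R2
  64.0.0.0/9 (64.0.0.0 - 64.127.255.255) -> R13
More-specific entries that do NOT match:
  64.84.111.32/28 (64.84.111.32 - 64.84.111.47) does not contain 64.84.111.53
  64.85.111.0/24 (64.85.111.0 - 64.85.111.255) does not contain 64.84.111.53
Longest matching prefix is /9 -> next hop R13.

R13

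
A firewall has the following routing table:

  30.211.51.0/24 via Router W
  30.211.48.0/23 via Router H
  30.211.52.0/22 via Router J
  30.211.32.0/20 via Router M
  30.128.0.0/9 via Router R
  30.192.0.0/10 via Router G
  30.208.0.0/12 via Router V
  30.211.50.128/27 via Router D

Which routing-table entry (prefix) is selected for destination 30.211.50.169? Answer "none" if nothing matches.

Entries matching 30.211.50.169:
  30.128.0.0/9 (30.128.0.0 - 30.255.255.255)
  30.192.0.0/10 (30.192.0.0 - 30.255.255.255)
  30.208.0.0/12 (30.208.0.0 - 30.223.255.255)
Most specific is 30.208.0.0/12.

30.208.0.0/12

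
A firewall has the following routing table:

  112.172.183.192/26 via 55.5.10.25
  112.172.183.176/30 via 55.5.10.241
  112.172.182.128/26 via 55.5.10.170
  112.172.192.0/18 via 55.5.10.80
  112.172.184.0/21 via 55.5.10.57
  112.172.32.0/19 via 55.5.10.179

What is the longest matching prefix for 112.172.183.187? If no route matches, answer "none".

112.172.183.187 is outside every listed prefix and there is no default route.

none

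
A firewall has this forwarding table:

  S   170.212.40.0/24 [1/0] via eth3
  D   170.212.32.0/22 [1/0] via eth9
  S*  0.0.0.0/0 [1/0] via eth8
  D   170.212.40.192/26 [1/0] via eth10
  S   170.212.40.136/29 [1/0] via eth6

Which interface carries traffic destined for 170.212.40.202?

Routes whose prefix contains 170.212.40.202:
  0.0.0.0/0 (default, matches everything) -> eth8
  170.212.40.0/24 (170.212.40.0 - 170.212.40.255) -> eth3
  170.212.40.192/26 (170.212.40.192 - 170.212.40.255) -> eth10
More-specific entries that do NOT match:
  170.212.40.136/29 (170.212.40.136 - 170.212.40.143) does not contain 170.212.40.202
Longest matching prefix is /26 -> interface eth10.

eth10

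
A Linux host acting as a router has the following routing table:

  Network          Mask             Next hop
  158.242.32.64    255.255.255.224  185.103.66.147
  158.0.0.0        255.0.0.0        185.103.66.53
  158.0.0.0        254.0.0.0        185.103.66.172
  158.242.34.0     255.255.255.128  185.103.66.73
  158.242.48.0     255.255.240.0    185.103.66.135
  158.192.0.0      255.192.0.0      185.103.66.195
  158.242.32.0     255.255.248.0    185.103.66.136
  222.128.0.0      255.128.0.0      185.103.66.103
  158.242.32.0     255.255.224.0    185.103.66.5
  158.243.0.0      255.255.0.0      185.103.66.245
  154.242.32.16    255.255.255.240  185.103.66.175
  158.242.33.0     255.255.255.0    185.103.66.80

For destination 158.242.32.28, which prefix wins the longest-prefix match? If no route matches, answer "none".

Entries matching 158.242.32.28:
  158.0.0.0/7 (158.0.0.0 - 159.255.255.255)
  158.0.0.0/8 (158.0.0.0 - 158.255.255.255)
  158.192.0.0/10 (158.192.0.0 - 158.255.255.255)
  158.242.32.0/19 (158.242.32.0 - 158.242.63.255)
  158.242.32.0/21 (158.242.32.0 - 158.242.39.255)
Most specific is 158.242.32.0/21.

158.242.32.0/21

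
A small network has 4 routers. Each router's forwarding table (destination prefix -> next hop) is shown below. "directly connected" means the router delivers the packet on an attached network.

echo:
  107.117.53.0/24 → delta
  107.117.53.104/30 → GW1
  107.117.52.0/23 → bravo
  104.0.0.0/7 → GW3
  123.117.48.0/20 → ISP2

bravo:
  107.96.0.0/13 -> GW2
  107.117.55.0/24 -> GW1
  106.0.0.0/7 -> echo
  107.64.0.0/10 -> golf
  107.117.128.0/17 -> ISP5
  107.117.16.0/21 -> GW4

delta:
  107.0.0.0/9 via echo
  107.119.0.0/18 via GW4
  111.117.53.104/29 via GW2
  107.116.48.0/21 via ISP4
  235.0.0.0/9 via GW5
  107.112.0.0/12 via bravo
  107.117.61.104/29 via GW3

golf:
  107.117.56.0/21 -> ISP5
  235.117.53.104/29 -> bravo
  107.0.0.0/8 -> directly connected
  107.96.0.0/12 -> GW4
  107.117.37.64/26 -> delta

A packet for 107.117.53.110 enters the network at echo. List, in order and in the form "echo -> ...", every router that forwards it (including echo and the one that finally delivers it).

At echo: longest match for 107.117.53.110 is 107.117.53.0/24 -> delta
At delta: longest match for 107.117.53.110 is 107.112.0.0/12 -> bravo
At bravo: longest match for 107.117.53.110 is 107.64.0.0/10 -> golf
At golf: longest match for 107.117.53.110 is 107.0.0.0/8 -> directly connected

echo -> delta -> bravo -> golf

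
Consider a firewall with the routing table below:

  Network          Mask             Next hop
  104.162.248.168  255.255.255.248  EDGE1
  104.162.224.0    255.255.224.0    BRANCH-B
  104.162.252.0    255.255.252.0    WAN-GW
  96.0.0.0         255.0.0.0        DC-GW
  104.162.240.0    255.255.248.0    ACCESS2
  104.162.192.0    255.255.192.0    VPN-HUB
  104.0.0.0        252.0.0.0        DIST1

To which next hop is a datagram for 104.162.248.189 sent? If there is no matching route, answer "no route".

BRANCH-B

Routes whose prefix contains 104.162.248.189:
  104.0.0.0/6 (104.0.0.0 - 107.255.255.255) -> DIST1
  104.162.192.0/18 (104.162.192.0 - 104.162.255.255) -> VPN-HUB
  104.162.224.0/19 (104.162.224.0 - 104.162.255.255) -> BRANCH-B
More-specific entries that do NOT match:
  104.162.248.168/29 (104.162.248.168 - 104.162.248.175) does not contain 104.162.248.189
  104.162.252.0/22 (104.162.252.0 - 104.162.255.255) does not contain 104.162.248.189
  104.162.240.0/21 (104.162.240.0 - 104.162.247.255) does not contain 104.162.248.189
Longest matching prefix is /19 -> next hop BRANCH-B.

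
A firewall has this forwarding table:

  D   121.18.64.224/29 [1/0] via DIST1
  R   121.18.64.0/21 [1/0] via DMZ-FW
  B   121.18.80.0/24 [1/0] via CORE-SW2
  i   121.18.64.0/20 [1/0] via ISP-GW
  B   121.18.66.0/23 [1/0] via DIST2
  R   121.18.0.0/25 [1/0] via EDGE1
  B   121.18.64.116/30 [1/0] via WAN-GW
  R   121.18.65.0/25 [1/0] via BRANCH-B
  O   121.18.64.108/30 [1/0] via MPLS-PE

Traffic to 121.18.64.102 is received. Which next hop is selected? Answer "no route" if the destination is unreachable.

DMZ-FW

Routes whose prefix contains 121.18.64.102:
  121.18.64.0/20 (121.18.64.0 - 121.18.79.255) -> ISP-GW
  121.18.64.0/21 (121.18.64.0 - 121.18.71.255) -> DMZ-FW
More-specific entries that do NOT match:
  121.18.64.116/30 (121.18.64.116 - 121.18.64.119) does not contain 121.18.64.102
  121.18.64.108/30 (121.18.64.108 - 121.18.64.111) does not contain 121.18.64.102
  121.18.64.224/29 (121.18.64.224 - 121.18.64.231) does not contain 121.18.64.102
  121.18.0.0/25 (121.18.0.0 - 121.18.0.127) does not contain 121.18.64.102
  121.18.65.0/25 (121.18.65.0 - 121.18.65.127) does not contain 121.18.64.102
  121.18.80.0/24 (121.18.80.0 - 121.18.80.255) does not contain 121.18.64.102
  121.18.66.0/23 (121.18.66.0 - 121.18.67.255) does not contain 121.18.64.102
Longest matching prefix is /21 -> next hop DMZ-FW.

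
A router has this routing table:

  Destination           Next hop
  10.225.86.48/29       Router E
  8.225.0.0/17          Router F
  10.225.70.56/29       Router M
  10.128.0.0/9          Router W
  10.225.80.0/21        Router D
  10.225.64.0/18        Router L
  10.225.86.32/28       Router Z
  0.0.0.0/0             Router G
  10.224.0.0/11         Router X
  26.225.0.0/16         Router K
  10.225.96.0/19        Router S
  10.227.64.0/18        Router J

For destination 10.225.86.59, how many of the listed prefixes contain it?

Prefixes containing 10.225.86.59:
  0.0.0.0/0 (default, matches everything)
  10.128.0.0/9 (10.128.0.0 - 10.255.255.255)
  10.224.0.0/11 (10.224.0.0 - 10.255.255.255)
  10.225.64.0/18 (10.225.64.0 - 10.225.127.255)
  10.225.80.0/21 (10.225.80.0 - 10.225.87.255)
Total matching entries: 5.

5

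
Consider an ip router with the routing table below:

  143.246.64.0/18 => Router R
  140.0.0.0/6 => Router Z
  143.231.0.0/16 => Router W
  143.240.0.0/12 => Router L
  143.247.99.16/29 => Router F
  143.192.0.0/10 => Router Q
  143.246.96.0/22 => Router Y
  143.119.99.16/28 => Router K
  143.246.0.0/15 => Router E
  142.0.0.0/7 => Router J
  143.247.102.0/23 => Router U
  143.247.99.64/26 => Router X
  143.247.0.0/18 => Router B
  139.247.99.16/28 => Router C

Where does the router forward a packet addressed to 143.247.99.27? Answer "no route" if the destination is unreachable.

Routes whose prefix contains 143.247.99.27:
  140.0.0.0/6 (140.0.0.0 - 143.255.255.255) -> Router Z
  142.0.0.0/7 (142.0.0.0 - 143.255.255.255) -> Router J
  143.192.0.0/10 (143.192.0.0 - 143.255.255.255) -> Router Q
  143.240.0.0/12 (143.240.0.0 - 143.255.255.255) -> Router L
  143.246.0.0/15 (143.246.0.0 - 143.247.255.255) -> Router E
More-specific entries that do NOT match:
  143.247.99.16/29 (143.247.99.16 - 143.247.99.23) does not contain 143.247.99.27
  143.119.99.16/28 (143.119.99.16 - 143.119.99.31) does not contain 143.247.99.27
  139.247.99.16/28 (139.247.99.16 - 139.247.99.31) does not contain 143.247.99.27
  143.247.99.64/26 (143.247.99.64 - 143.247.99.127) does not contain 143.247.99.27
  143.247.102.0/23 (143.247.102.0 - 143.247.103.255) does not contain 143.247.99.27
  143.246.96.0/22 (143.246.96.0 - 143.246.99.255) does not contain 143.247.99.27
  143.246.64.0/18 (143.246.64.0 - 143.246.127.255) does not contain 143.247.99.27
  143.247.0.0/18 (143.247.0.0 - 143.247.63.255) does not contain 143.247.99.27
  143.231.0.0/16 (143.231.0.0 - 143.231.255.255) does not contain 143.247.99.27
Longest matching prefix is /15 -> next hop Router E.

Router E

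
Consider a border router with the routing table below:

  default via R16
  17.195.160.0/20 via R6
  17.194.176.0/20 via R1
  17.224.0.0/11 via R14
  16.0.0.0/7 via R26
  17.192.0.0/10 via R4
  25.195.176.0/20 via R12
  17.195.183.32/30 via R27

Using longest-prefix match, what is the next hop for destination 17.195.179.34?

R4

Routes whose prefix contains 17.195.179.34:
  0.0.0.0/0 (default, matches everything) -> R16
  16.0.0.0/7 (16.0.0.0 - 17.255.255.255) -> R26
  17.192.0.0/10 (17.192.0.0 - 17.255.255.255) -> R4
More-specific entries that do NOT match:
  17.195.183.32/30 (17.195.183.32 - 17.195.183.35) does not contain 17.195.179.34
  17.195.160.0/20 (17.195.160.0 - 17.195.175.255) does not contain 17.195.179.34
  17.194.176.0/20 (17.194.176.0 - 17.194.191.255) does not contain 17.195.179.34
  25.195.176.0/20 (25.195.176.0 - 25.195.191.255) does not contain 17.195.179.34
  17.224.0.0/11 (17.224.0.0 - 17.255.255.255) does not contain 17.195.179.34
Longest matching prefix is /10 -> next hop R4.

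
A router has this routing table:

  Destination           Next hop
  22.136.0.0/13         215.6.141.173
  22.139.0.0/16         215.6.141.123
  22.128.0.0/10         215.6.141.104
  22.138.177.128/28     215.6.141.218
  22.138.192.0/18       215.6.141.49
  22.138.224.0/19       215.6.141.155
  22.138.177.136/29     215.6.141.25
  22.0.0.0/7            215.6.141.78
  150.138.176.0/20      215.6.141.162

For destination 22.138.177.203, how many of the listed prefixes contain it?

Prefixes containing 22.138.177.203:
  22.0.0.0/7 (22.0.0.0 - 23.255.255.255)
  22.128.0.0/10 (22.128.0.0 - 22.191.255.255)
  22.136.0.0/13 (22.136.0.0 - 22.143.255.255)
Total matching entries: 3.

3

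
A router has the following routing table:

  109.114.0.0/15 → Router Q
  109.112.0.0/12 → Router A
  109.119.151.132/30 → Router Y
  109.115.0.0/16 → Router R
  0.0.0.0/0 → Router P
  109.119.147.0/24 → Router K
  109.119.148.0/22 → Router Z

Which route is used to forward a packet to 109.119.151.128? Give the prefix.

109.119.148.0/22

Entries matching 109.119.151.128:
  0.0.0.0/0 (default, matches everything)
  109.112.0.0/12 (109.112.0.0 - 109.127.255.255)
  109.119.148.0/22 (109.119.148.0 - 109.119.151.255)
Most specific is 109.119.148.0/22.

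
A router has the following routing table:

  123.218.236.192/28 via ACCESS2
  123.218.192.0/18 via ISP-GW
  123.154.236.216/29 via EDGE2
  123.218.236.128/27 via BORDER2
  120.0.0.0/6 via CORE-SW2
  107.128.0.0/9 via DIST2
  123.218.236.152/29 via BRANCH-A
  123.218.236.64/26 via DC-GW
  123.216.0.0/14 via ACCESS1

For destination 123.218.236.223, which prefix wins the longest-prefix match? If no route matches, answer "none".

Entries matching 123.218.236.223:
  120.0.0.0/6 (120.0.0.0 - 123.255.255.255)
  123.216.0.0/14 (123.216.0.0 - 123.219.255.255)
  123.218.192.0/18 (123.218.192.0 - 123.218.255.255)
Most specific is 123.218.192.0/18.

123.218.192.0/18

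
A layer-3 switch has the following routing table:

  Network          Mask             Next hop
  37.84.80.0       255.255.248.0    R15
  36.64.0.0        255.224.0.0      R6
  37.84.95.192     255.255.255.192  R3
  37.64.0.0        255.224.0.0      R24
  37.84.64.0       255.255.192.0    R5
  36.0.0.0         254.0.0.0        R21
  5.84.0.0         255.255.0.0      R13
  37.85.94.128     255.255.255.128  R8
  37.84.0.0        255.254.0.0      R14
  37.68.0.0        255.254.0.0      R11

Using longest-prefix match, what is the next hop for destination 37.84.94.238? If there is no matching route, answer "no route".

Routes whose prefix contains 37.84.94.238:
  36.0.0.0/7 (36.0.0.0 - 37.255.255.255) -> R21
  37.64.0.0/11 (37.64.0.0 - 37.95.255.255) -> R24
  37.84.0.0/15 (37.84.0.0 - 37.85.255.255) -> R14
  37.84.64.0/18 (37.84.64.0 - 37.84.127.255) -> R5
More-specific entries that do NOT match:
  37.84.95.192/26 (37.84.95.192 - 37.84.95.255) does not contain 37.84.94.238
  37.85.94.128/25 (37.85.94.128 - 37.85.94.255) does not contain 37.84.94.238
  37.84.80.0/21 (37.84.80.0 - 37.84.87.255) does not contain 37.84.94.238
Longest matching prefix is /18 -> next hop R5.

R5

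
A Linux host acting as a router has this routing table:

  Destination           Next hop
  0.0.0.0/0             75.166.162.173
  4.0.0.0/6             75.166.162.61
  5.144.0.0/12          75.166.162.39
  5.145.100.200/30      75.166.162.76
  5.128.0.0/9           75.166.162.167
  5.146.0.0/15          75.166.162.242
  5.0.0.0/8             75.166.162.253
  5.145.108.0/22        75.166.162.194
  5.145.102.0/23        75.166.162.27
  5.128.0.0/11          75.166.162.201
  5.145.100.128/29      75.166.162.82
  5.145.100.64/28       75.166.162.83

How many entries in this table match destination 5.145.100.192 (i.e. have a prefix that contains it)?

6

Prefixes containing 5.145.100.192:
  0.0.0.0/0 (default, matches everything)
  4.0.0.0/6 (4.0.0.0 - 7.255.255.255)
  5.0.0.0/8 (5.0.0.0 - 5.255.255.255)
  5.128.0.0/9 (5.128.0.0 - 5.255.255.255)
  5.128.0.0/11 (5.128.0.0 - 5.159.255.255)
  5.144.0.0/12 (5.144.0.0 - 5.159.255.255)
Total matching entries: 6.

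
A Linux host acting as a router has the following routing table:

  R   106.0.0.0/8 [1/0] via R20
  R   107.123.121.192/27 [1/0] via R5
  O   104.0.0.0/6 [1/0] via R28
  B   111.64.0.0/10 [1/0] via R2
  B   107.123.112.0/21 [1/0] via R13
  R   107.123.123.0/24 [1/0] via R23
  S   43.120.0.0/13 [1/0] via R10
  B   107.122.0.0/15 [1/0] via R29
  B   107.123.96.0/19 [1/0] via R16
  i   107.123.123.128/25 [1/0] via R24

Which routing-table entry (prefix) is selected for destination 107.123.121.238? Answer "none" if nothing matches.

Entries matching 107.123.121.238:
  104.0.0.0/6 (104.0.0.0 - 107.255.255.255)
  107.122.0.0/15 (107.122.0.0 - 107.123.255.255)
  107.123.96.0/19 (107.123.96.0 - 107.123.127.255)
Most specific is 107.123.96.0/19.

107.123.96.0/19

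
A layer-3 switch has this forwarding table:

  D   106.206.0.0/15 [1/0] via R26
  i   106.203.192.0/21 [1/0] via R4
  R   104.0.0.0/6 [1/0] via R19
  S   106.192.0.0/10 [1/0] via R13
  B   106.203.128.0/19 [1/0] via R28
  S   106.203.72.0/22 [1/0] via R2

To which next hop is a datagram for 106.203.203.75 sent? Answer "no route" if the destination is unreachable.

R13

Routes whose prefix contains 106.203.203.75:
  104.0.0.0/6 (104.0.0.0 - 107.255.255.255) -> R19
  106.192.0.0/10 (106.192.0.0 - 106.255.255.255) -> R13
More-specific entries that do NOT match:
  106.203.72.0/22 (106.203.72.0 - 106.203.75.255) does not contain 106.203.203.75
  106.203.192.0/21 (106.203.192.0 - 106.203.199.255) does not contain 106.203.203.75
  106.203.128.0/19 (106.203.128.0 - 106.203.159.255) does not contain 106.203.203.75
  106.206.0.0/15 (106.206.0.0 - 106.207.255.255) does not contain 106.203.203.75
Longest matching prefix is /10 -> next hop R13.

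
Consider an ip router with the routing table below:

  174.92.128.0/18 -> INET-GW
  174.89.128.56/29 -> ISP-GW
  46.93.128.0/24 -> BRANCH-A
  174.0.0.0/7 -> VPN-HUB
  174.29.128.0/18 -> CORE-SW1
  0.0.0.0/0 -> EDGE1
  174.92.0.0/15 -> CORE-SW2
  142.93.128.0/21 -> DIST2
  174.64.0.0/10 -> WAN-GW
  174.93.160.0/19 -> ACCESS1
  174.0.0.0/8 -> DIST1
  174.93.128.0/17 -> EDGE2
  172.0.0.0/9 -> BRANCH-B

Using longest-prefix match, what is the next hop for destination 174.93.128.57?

EDGE2

Routes whose prefix contains 174.93.128.57:
  0.0.0.0/0 (default, matches everything) -> EDGE1
  174.0.0.0/7 (174.0.0.0 - 175.255.255.255) -> VPN-HUB
  174.0.0.0/8 (174.0.0.0 - 174.255.255.255) -> DIST1
  174.64.0.0/10 (174.64.0.0 - 174.127.255.255) -> WAN-GW
  174.92.0.0/15 (174.92.0.0 - 174.93.255.255) -> CORE-SW2
  174.93.128.0/17 (174.93.128.0 - 174.93.255.255) -> EDGE2
More-specific entries that do NOT match:
  174.89.128.56/29 (174.89.128.56 - 174.89.128.63) does not contain 174.93.128.57
  46.93.128.0/24 (46.93.128.0 - 46.93.128.255) does not contain 174.93.128.57
  142.93.128.0/21 (142.93.128.0 - 142.93.135.255) does not contain 174.93.128.57
  174.93.160.0/19 (174.93.160.0 - 174.93.191.255) does not contain 174.93.128.57
  174.92.128.0/18 (174.92.128.0 - 174.92.191.255) does not contain 174.93.128.57
  174.29.128.0/18 (174.29.128.0 - 174.29.191.255) does not contain 174.93.128.57
Longest matching prefix is /17 -> next hop EDGE2.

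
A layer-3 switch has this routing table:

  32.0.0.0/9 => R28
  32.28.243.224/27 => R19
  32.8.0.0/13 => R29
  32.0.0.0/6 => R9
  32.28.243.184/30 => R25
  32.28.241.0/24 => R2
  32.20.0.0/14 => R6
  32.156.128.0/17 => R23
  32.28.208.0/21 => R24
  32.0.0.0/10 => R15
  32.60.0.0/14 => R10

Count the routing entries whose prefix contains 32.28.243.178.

Prefixes containing 32.28.243.178:
  32.0.0.0/6 (32.0.0.0 - 35.255.255.255)
  32.0.0.0/9 (32.0.0.0 - 32.127.255.255)
  32.0.0.0/10 (32.0.0.0 - 32.63.255.255)
Total matching entries: 3.

3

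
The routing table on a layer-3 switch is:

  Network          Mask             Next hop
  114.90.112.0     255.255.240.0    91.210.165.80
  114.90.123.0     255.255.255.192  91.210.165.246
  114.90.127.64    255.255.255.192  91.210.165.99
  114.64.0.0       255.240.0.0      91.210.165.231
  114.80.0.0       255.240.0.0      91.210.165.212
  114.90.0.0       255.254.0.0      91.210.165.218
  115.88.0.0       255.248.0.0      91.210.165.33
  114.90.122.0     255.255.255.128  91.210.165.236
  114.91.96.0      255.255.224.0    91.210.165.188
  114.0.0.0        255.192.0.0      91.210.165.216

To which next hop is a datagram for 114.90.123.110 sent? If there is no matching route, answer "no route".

91.210.165.80

Routes whose prefix contains 114.90.123.110:
  114.80.0.0/12 (114.80.0.0 - 114.95.255.255) -> 91.210.165.212
  114.90.0.0/15 (114.90.0.0 - 114.91.255.255) -> 91.210.165.218
  114.90.112.0/20 (114.90.112.0 - 114.90.127.255) -> 91.210.165.80
More-specific entries that do NOT match:
  114.90.123.0/26 (114.90.123.0 - 114.90.123.63) does not contain 114.90.123.110
  114.90.127.64/26 (114.90.127.64 - 114.90.127.127) does not contain 114.90.123.110
  114.90.122.0/25 (114.90.122.0 - 114.90.122.127) does not contain 114.90.123.110
Longest matching prefix is /20 -> next hop 91.210.165.80.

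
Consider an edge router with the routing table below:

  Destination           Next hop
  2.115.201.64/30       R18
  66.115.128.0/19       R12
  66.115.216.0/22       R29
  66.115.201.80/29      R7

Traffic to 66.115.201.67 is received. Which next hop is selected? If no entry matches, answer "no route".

no route

No entry's prefix contains 66.115.201.67; there is no default route.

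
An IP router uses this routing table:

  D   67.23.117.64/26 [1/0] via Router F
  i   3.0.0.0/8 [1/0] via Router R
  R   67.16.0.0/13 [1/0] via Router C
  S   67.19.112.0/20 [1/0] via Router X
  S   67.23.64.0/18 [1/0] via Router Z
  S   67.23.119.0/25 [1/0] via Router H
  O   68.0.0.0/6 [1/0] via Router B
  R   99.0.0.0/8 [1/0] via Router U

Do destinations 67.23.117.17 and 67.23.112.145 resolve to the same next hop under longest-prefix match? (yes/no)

67.23.117.17: longest match 67.23.64.0/18 -> Router Z
67.23.112.145: longest match 67.23.64.0/18 -> Router Z

yes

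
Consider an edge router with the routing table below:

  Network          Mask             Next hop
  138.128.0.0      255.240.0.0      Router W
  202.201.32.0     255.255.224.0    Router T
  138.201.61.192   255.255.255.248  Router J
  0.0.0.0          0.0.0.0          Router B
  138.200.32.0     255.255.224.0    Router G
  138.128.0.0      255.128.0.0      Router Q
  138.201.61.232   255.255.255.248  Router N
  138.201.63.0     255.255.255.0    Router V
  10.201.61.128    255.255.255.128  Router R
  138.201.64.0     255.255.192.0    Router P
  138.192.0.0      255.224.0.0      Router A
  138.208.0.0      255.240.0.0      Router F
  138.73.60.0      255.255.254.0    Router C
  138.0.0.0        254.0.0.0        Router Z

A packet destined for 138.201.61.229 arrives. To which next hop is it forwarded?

Router A

Routes whose prefix contains 138.201.61.229:
  0.0.0.0/0 (default, matches everything) -> Router B
  138.0.0.0/7 (138.0.0.0 - 139.255.255.255) -> Router Z
  138.128.0.0/9 (138.128.0.0 - 138.255.255.255) -> Router Q
  138.192.0.0/11 (138.192.0.0 - 138.223.255.255) -> Router A
More-specific entries that do NOT match:
  138.201.61.192/29 (138.201.61.192 - 138.201.61.199) does not contain 138.201.61.229
  138.201.61.232/29 (138.201.61.232 - 138.201.61.239) does not contain 138.201.61.229
  10.201.61.128/25 (10.201.61.128 - 10.201.61.255) does not contain 138.201.61.229
  138.201.63.0/24 (138.201.63.0 - 138.201.63.255) does not contain 138.201.61.229
  138.73.60.0/23 (138.73.60.0 - 138.73.61.255) does not contain 138.201.61.229
  202.201.32.0/19 (202.201.32.0 - 202.201.63.255) does not contain 138.201.61.229
  138.200.32.0/19 (138.200.32.0 - 138.200.63.255) does not contain 138.201.61.229
  138.201.64.0/18 (138.201.64.0 - 138.201.127.255) does not contain 138.201.61.229
  138.128.0.0/12 (138.128.0.0 - 138.143.255.255) does not contain 138.201.61.229
  138.208.0.0/12 (138.208.0.0 - 138.223.255.255) does not contain 138.201.61.229
Longest matching prefix is /11 -> next hop Router A.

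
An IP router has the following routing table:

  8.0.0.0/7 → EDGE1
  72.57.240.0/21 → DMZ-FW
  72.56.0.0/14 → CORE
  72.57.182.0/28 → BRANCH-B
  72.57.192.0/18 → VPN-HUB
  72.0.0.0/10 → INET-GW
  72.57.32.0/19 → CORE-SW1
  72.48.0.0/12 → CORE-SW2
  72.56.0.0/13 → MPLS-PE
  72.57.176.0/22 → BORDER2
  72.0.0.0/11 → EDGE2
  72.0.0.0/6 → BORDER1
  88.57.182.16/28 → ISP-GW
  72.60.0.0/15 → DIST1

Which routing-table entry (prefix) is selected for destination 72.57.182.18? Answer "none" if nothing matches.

Entries matching 72.57.182.18:
  72.0.0.0/6 (72.0.0.0 - 75.255.255.255)
  72.0.0.0/10 (72.0.0.0 - 72.63.255.255)
  72.48.0.0/12 (72.48.0.0 - 72.63.255.255)
  72.56.0.0/13 (72.56.0.0 - 72.63.255.255)
  72.56.0.0/14 (72.56.0.0 - 72.59.255.255)
Most specific is 72.56.0.0/14.

72.56.0.0/14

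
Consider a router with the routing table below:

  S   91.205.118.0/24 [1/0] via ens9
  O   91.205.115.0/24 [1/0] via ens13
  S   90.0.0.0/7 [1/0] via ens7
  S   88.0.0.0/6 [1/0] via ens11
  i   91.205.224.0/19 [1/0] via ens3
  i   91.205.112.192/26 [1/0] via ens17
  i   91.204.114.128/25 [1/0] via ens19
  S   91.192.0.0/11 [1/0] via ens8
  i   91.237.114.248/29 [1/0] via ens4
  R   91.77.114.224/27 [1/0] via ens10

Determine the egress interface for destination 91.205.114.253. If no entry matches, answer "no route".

ens8

Routes whose prefix contains 91.205.114.253:
  88.0.0.0/6 (88.0.0.0 - 91.255.255.255) -> ens11
  90.0.0.0/7 (90.0.0.0 - 91.255.255.255) -> ens7
  91.192.0.0/11 (91.192.0.0 - 91.223.255.255) -> ens8
More-specific entries that do NOT match:
  91.237.114.248/29 (91.237.114.248 - 91.237.114.255) does not contain 91.205.114.253
  91.77.114.224/27 (91.77.114.224 - 91.77.114.255) does not contain 91.205.114.253
  91.205.112.192/26 (91.205.112.192 - 91.205.112.255) does not contain 91.205.114.253
  91.204.114.128/25 (91.204.114.128 - 91.204.114.255) does not contain 91.205.114.253
  91.205.118.0/24 (91.205.118.0 - 91.205.118.255) does not contain 91.205.114.253
  91.205.115.0/24 (91.205.115.0 - 91.205.115.255) does not contain 91.205.114.253
  91.205.224.0/19 (91.205.224.0 - 91.205.255.255) does not contain 91.205.114.253
Longest matching prefix is /11 -> interface ens8.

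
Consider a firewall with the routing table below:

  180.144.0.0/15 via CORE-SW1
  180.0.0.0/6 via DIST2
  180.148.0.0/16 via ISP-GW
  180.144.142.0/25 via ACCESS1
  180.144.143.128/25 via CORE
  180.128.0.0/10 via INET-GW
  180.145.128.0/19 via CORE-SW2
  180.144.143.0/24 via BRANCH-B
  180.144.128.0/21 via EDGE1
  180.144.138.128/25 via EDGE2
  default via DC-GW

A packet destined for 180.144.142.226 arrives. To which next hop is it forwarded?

CORE-SW1

Routes whose prefix contains 180.144.142.226:
  0.0.0.0/0 (default, matches everything) -> DC-GW
  180.0.0.0/6 (180.0.0.0 - 183.255.255.255) -> DIST2
  180.128.0.0/10 (180.128.0.0 - 180.191.255.255) -> INET-GW
  180.144.0.0/15 (180.144.0.0 - 180.145.255.255) -> CORE-SW1
More-specific entries that do NOT match:
  180.144.142.0/25 (180.144.142.0 - 180.144.142.127) does not contain 180.144.142.226
  180.144.143.128/25 (180.144.143.128 - 180.144.143.255) does not contain 180.144.142.226
  180.144.138.128/25 (180.144.138.128 - 180.144.138.255) does not contain 180.144.142.226
  180.144.143.0/24 (180.144.143.0 - 180.144.143.255) does not contain 180.144.142.226
  180.144.128.0/21 (180.144.128.0 - 180.144.135.255) does not contain 180.144.142.226
  180.145.128.0/19 (180.145.128.0 - 180.145.159.255) does not contain 180.144.142.226
  180.148.0.0/16 (180.148.0.0 - 180.148.255.255) does not contain 180.144.142.226
Longest matching prefix is /15 -> next hop CORE-SW1.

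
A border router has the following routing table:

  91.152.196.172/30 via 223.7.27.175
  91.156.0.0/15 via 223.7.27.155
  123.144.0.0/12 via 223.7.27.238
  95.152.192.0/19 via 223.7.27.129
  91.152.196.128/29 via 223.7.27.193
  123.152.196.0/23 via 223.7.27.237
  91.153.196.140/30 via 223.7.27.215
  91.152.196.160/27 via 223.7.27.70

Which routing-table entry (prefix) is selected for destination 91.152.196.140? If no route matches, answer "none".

91.152.196.140 is outside every listed prefix and there is no default route.

none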